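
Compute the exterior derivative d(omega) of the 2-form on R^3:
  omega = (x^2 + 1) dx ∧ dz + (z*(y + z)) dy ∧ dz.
d(omega) = 0

For a 2-form omega = sum_{i<j} g_{ij} dx_i ∧ dx_j, the exterior derivative is
  d(omega) = sum_{i<j} d(g_{ij}) ∧ dx_i ∧ dx_j = sum_{i<j, k} (∂g_{ij}/∂x_k) dx_k ∧ dx_i ∧ dx_j.
Expand each term, using dx_k ∧ dx_i ∧ dx_j = sgn(permutation) dx_{(a)} ∧ dx_{(b)} ∧ dx_{(c)} with (a < b < c) sorted:

Collecting like 3-forms: d(omega) = 0.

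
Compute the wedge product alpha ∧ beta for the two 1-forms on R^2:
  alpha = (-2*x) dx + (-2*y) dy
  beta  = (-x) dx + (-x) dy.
alpha ∧ beta = (2*x*(x - y)) dx ∧ dy

Distribute the wedge, using dx_i ∧ dx_j = -dx_j ∧ dx_i and dx_i ∧ dx_i = 0. For each pair (i, j) with i < j, the coefficient of dx_i ∧ dx_j in alpha ∧ beta is (alpha_i * beta_j - alpha_j * beta_i). Collecting: alpha ∧ beta = (2*x*(x - y)) dx ∧ dy.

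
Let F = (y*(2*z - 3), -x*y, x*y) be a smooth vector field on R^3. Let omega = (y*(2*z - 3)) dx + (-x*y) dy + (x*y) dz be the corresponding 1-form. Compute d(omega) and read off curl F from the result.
d(omega) = (x) dy ∧ dz + (y) dz ∧ dx + (-y - 2*z + 3) dx ∧ dy; curl F = (x, y, -y - 2*z + 3)

d omega = sum_{i<j} (∂f_j/∂x_i - ∂f_i/∂x_j) dx_i ∧ dx_j. Under the identification (dy ∧ dz, dz ∧ dx, dx ∧ dy) ↔ (e_x, e_y, e_z), the coefficients are exactly the components of curl F. Compute:
  ∂R/∂y - ∂Q/∂z = (x) - (0) = x
  ∂P/∂z - ∂R/∂x = (2*y) - (y) = y
  ∂Q/∂x - ∂P/∂y = (-y) - (2*z - 3) = -y - 2*z + 3.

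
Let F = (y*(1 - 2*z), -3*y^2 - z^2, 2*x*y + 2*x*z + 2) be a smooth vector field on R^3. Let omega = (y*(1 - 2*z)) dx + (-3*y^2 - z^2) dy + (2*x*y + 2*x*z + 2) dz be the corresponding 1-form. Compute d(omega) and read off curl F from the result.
d(omega) = (2*x + 2*z) dy ∧ dz + (-4*y - 2*z) dz ∧ dx + (2*z - 1) dx ∧ dy; curl F = (2*x + 2*z, -4*y - 2*z, 2*z - 1)

d omega = sum_{i<j} (∂f_j/∂x_i - ∂f_i/∂x_j) dx_i ∧ dx_j. Under the identification (dy ∧ dz, dz ∧ dx, dx ∧ dy) ↔ (e_x, e_y, e_z), the coefficients are exactly the components of curl F. Compute:
  ∂R/∂y - ∂Q/∂z = (2*x) - (-2*z) = 2*x + 2*z
  ∂P/∂z - ∂R/∂x = (-2*y) - (2*y + 2*z) = -4*y - 2*z
  ∂Q/∂x - ∂P/∂y = (0) - (1 - 2*z) = 2*z - 1.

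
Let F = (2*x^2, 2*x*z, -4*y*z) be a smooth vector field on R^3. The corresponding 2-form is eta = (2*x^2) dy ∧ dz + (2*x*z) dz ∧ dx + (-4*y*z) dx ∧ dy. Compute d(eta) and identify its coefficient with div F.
d(eta) = (4*x - 4*y) dx ∧ dy ∧ dz; div F = 4*x - 4*y

For a 2-form in R^3 of the form above, applying d gives a 3-form with coefficient ∂P/∂x + ∂Q/∂y + ∂R/∂z:
  ∂P/∂x = 4*x
  ∂Q/∂y = 0
  ∂R/∂z = -4*y
Sum = 4*x - 4*y, which is exactly div F.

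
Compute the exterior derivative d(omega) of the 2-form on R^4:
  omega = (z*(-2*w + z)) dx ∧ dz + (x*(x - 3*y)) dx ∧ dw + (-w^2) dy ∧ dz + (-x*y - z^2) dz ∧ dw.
d(omega) = (-y - 2*z) dx ∧ dz ∧ dw + (3*x) dx ∧ dy ∧ dw + (-2*w - x) dy ∧ dz ∧ dw

For a 2-form omega = sum_{i<j} g_{ij} dx_i ∧ dx_j, the exterior derivative is
  d(omega) = sum_{i<j} d(g_{ij}) ∧ dx_i ∧ dx_j = sum_{i<j, k} (∂g_{ij}/∂x_k) dx_k ∧ dx_i ∧ dx_j.
Expand each term, using dx_k ∧ dx_i ∧ dx_j = sgn(permutation) dx_{(a)} ∧ dx_{(b)} ∧ dx_{(c)} with (a < b < c) sorted:
  d(z*(-2*w + z)) includes (∂/∂w)(z*(-2*w + z)) dw = (-2*z) dw, which multiplied by dx ∧ dz gives (-2*z) dx ∧ dz ∧ dw
  d(x*(x - 3*y)) includes (∂/∂y)(x*(x - 3*y)) dy = (-3*x) dy, which multiplied by dx ∧ dw gives (3*x) dx ∧ dy ∧ dw
  d(-w^2) includes (∂/∂w)(-w^2) dw = (-2*w) dw, which multiplied by dy ∧ dz gives (-2*w) dy ∧ dz ∧ dw
  d(-x*y - z^2) includes (∂/∂x)(-x*y - z^2) dx = (-y) dx, which multiplied by dz ∧ dw gives (-y) dx ∧ dz ∧ dw
  d(-x*y - z^2) includes (∂/∂y)(-x*y - z^2) dy = (-x) dy, which multiplied by dz ∧ dw gives (-x) dy ∧ dz ∧ dw
Collecting like 3-forms: d(omega) = (-y - 2*z) dx ∧ dz ∧ dw + (3*x) dx ∧ dy ∧ dw + (-2*w - x) dy ∧ dz ∧ dw.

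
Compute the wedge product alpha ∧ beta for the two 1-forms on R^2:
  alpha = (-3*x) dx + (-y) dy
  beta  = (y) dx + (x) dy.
alpha ∧ beta = (-3*x^2 + y^2) dx ∧ dy

Distribute the wedge, using dx_i ∧ dx_j = -dx_j ∧ dx_i and dx_i ∧ dx_i = 0. For each pair (i, j) with i < j, the coefficient of dx_i ∧ dx_j in alpha ∧ beta is (alpha_i * beta_j - alpha_j * beta_i). Collecting: alpha ∧ beta = (-3*x^2 + y^2) dx ∧ dy.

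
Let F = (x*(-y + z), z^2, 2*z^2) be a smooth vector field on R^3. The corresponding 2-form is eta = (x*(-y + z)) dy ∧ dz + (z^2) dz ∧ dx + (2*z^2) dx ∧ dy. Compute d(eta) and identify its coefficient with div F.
d(eta) = (-y + 5*z) dx ∧ dy ∧ dz; div F = -y + 5*z

For a 2-form in R^3 of the form above, applying d gives a 3-form with coefficient ∂P/∂x + ∂Q/∂y + ∂R/∂z:
  ∂P/∂x = -y + z
  ∂Q/∂y = 0
  ∂R/∂z = 4*z
Sum = -y + 5*z, which is exactly div F.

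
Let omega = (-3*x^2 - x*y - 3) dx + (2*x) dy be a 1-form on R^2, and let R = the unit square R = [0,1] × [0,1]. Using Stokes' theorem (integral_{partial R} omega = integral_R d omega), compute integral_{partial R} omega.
integral_(partial R) omega = 5/2

Stokes: integral_partial_R omega = integral_R d omega with d omega = (∂Q/∂x - ∂P/∂y) dx ∧ dy.
  ∂Q/∂x = 2
  ∂P/∂y = -x
  integrand = ∂Q/∂x - ∂P/∂y = x + 2.
Integrating over R: integral_0^1 integral_0^1 (x + 2) dx dy = 5/2.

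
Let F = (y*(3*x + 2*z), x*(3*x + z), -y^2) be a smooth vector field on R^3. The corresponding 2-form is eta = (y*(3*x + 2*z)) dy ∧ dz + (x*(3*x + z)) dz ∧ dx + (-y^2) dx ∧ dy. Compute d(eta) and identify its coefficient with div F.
d(eta) = (3*y) dx ∧ dy ∧ dz; div F = 3*y

For a 2-form in R^3 of the form above, applying d gives a 3-form with coefficient ∂P/∂x + ∂Q/∂y + ∂R/∂z:
  ∂P/∂x = 3*y
  ∂Q/∂y = 0
  ∂R/∂z = 0
Sum = 3*y, which is exactly div F.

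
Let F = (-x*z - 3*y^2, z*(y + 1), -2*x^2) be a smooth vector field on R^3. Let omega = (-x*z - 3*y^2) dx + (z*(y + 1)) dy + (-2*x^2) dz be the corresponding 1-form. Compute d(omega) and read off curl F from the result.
d(omega) = (-y - 1) dy ∧ dz + (3*x) dz ∧ dx + (6*y) dx ∧ dy; curl F = (-y - 1, 3*x, 6*y)

d omega = sum_{i<j} (∂f_j/∂x_i - ∂f_i/∂x_j) dx_i ∧ dx_j. Under the identification (dy ∧ dz, dz ∧ dx, dx ∧ dy) ↔ (e_x, e_y, e_z), the coefficients are exactly the components of curl F. Compute:
  ∂R/∂y - ∂Q/∂z = (0) - (y + 1) = -y - 1
  ∂P/∂z - ∂R/∂x = (-x) - (-4*x) = 3*x
  ∂Q/∂x - ∂P/∂y = (0) - (-6*y) = 6*y.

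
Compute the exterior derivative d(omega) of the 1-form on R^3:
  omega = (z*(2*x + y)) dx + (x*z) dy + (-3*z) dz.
d(omega) = (-2*x - y) dx ∧ dz + (-x) dy ∧ dz

For a 1-form omega = sum_i f_i dx_i, the exterior derivative is
  d(omega) = sum_{i < j} (∂f_j/∂x_i - ∂f_i/∂x_j) dx_i ∧ dx_j.
  coefficient of dx ∧ dz: ∂f_3/∂x - ∂f_1/∂z = ∂(-3*z)/∂x - ∂(z*(2*x + y))/∂z = -2*x - y
  coefficient of dy ∧ dz: ∂f_3/∂y - ∂f_2/∂z = ∂(-3*z)/∂y - ∂(x*z)/∂z = -x
Assembling: d(omega) = (-2*x - y) dx ∧ dz + (-x) dy ∧ dz.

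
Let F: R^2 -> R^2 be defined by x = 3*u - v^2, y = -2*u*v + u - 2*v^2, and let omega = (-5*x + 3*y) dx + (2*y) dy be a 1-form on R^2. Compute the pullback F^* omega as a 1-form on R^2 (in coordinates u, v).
F^* omega = (8*u*v^2 - 26*u*v - 34*u + 8*v^3 - 7*v^2) du + (8*u^2*v - 4*u^2 + 36*u*v^2 + 16*u*v + 18*v^3) dv

Using F^*(f dg) = (f ∘ F) d(g ∘ F), substitute each coordinate x_i by F_i(u, v) in f_i, and replace dx_i by d F_i = (∂F_i/∂u) du + (∂F_i/∂v) dv.
  For the x component: f_1(F) = -6*u*v - 12*u - v^2; d F_1 = (3) du + (-2*v) dv
  For the y component: f_2(F) = -4*u*v + 2*u - 4*v^2; d F_2 = (1 - 2*v) du + (-2*u - 4*v) dv
Combining and collecting du, dv coefficients:
  coeff of du: 8*u*v^2 - 26*u*v - 34*u + 8*v^3 - 7*v^2
  coeff of dv: 8*u^2*v - 4*u^2 + 36*u*v^2 + 16*u*v + 18*v^3
F^* omega = (8*u*v^2 - 26*u*v - 34*u + 8*v^3 - 7*v^2) du + (8*u^2*v - 4*u^2 + 36*u*v^2 + 16*u*v + 18*v^3) dv.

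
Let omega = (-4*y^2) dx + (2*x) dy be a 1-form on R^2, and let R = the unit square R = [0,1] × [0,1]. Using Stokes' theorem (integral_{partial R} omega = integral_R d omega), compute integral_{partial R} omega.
integral_(partial R) omega = 6

Stokes: integral_partial_R omega = integral_R d omega with d omega = (∂Q/∂x - ∂P/∂y) dx ∧ dy.
  ∂Q/∂x = 2
  ∂P/∂y = -8*y
  integrand = ∂Q/∂x - ∂P/∂y = 8*y + 2.
Integrating over R: integral_0^1 integral_0^1 (8*y + 2) dx dy = 6.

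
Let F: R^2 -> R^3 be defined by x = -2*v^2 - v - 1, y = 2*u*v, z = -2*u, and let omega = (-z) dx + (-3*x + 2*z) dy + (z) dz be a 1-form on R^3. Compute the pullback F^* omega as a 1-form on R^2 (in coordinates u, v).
F^* omega = (-8*u*v + 4*u + 12*v^3 + 6*v^2 + 6*v) du + (2*u*(-4*u + 6*v^2 - v + 2)) dv

Using F^*(f dg) = (f ∘ F) d(g ∘ F), substitute each coordinate x_i by F_i(u, v) in f_i, and replace dx_i by d F_i = (∂F_i/∂u) du + (∂F_i/∂v) dv.
  For the x component: f_1(F) = 2*u; d F_1 = (0) du + (-4*v - 1) dv
  For the y component: f_2(F) = -4*u + 6*v^2 + 3*v + 3; d F_2 = (2*v) du + (2*u) dv
  For the z component: f_3(F) = -2*u; d F_3 = (-2) du + (0) dv
Combining and collecting du, dv coefficients:
  coeff of du: -8*u*v + 4*u + 12*v^3 + 6*v^2 + 6*v
  coeff of dv: 2*u*(-4*u + 6*v^2 - v + 2)
F^* omega = (-8*u*v + 4*u + 12*v^3 + 6*v^2 + 6*v) du + (2*u*(-4*u + 6*v^2 - v + 2)) dv.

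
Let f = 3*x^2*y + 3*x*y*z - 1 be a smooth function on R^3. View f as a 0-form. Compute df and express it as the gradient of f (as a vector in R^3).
df = (3*y*(2*x + z)) dx + (3*x*(x + z)) dy + (3*x*y) dz; grad f = (3*y*(2*x + z), 3*x*(x + z), 3*x*y)

For a 0-form f, d f = (∂f/∂x) dx + (∂f/∂y) dy + (∂f/∂z) dz. The components of the vector representation are exactly the entries of grad f in Cartesian coordinates:
  ∂f/∂x = 3*y*(2*x + z)
  ∂f/∂y = 3*x*(x + z)
  ∂f/∂z = 3*x*y.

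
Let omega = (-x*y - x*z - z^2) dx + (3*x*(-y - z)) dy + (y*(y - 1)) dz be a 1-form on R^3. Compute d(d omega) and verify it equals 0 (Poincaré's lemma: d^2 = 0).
d(d omega) = 0

Step 1: d omega = sum_{i<j} (∂f_j/∂x_i - ∂f_i/∂x_j) dx_i ∧ dx_j:
  coeff of dx ∧ dy: x - 3*y - 3*z
  coeff of dx ∧ dz: x + 2*z
  coeff of dy ∧ dz: 3*x + 2*y - 1
Step 2: Apply d again to each 2-form coefficient. The only possible 3-form in R^3 is dx ∧ dy ∧ dz, with coefficient
  ∂(coeff of dy∧dz)/∂x - ∂(coeff of dx∧dz)/∂y + ∂(coeff of dx∧dy)/∂z
  = ∂/∂x (3*x + 2*y - 1) - ∂/∂y (x + 2*z) + ∂/∂z (x - 3*y - 3*z).
Each of these terms simplifies to sums of mixed partials that cancel in pairs. The result is 0 (by equality of mixed partials for smooth functions — Schwarz / Clairaut).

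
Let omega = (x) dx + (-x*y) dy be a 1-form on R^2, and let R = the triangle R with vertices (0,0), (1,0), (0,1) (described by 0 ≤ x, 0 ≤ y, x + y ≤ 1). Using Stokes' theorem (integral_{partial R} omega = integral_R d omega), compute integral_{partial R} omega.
integral_(partial R) omega = -1/6

Stokes: integral_partial_R omega = integral_R d omega with d omega = (∂Q/∂x - ∂P/∂y) dx ∧ dy.
  ∂Q/∂x = -y
  ∂P/∂y = 0
  integrand = ∂Q/∂x - ∂P/∂y = -y.
Integrating over R: integral_0^1 integral_0^{1-x} (-y) dy dx = -1/6.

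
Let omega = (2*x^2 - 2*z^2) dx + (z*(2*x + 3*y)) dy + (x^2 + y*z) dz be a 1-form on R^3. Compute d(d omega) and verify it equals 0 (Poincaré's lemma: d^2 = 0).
d(d omega) = 0

Step 1: d omega = sum_{i<j} (∂f_j/∂x_i - ∂f_i/∂x_j) dx_i ∧ dx_j:
  coeff of dx ∧ dy: 2*z
  coeff of dx ∧ dz: 2*x + 4*z
  coeff of dy ∧ dz: -2*x - 3*y + z
Step 2: Apply d again to each 2-form coefficient. The only possible 3-form in R^3 is dx ∧ dy ∧ dz, with coefficient
  ∂(coeff of dy∧dz)/∂x - ∂(coeff of dx∧dz)/∂y + ∂(coeff of dx∧dy)/∂z
  = ∂/∂x (-2*x - 3*y + z) - ∂/∂y (2*x + 4*z) + ∂/∂z (2*z).
Each of these terms simplifies to sums of mixed partials that cancel in pairs. The result is 0 (by equality of mixed partials for smooth functions — Schwarz / Clairaut).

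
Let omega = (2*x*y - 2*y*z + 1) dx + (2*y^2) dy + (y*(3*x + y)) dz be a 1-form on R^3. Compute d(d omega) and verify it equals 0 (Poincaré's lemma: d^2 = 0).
d(d omega) = 0

Step 1: d omega = sum_{i<j} (∂f_j/∂x_i - ∂f_i/∂x_j) dx_i ∧ dx_j:
  coeff of dx ∧ dy: -2*x + 2*z
  coeff of dx ∧ dz: 5*y
  coeff of dy ∧ dz: 3*x + 2*y
Step 2: Apply d again to each 2-form coefficient. The only possible 3-form in R^3 is dx ∧ dy ∧ dz, with coefficient
  ∂(coeff of dy∧dz)/∂x - ∂(coeff of dx∧dz)/∂y + ∂(coeff of dx∧dy)/∂z
  = ∂/∂x (3*x + 2*y) - ∂/∂y (5*y) + ∂/∂z (-2*x + 2*z).
Each of these terms simplifies to sums of mixed partials that cancel in pairs. The result is 0 (by equality of mixed partials for smooth functions — Schwarz / Clairaut).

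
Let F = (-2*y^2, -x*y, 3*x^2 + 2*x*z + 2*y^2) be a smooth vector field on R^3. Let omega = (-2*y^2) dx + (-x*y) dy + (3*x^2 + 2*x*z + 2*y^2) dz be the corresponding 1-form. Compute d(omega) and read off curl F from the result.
d(omega) = (4*y) dy ∧ dz + (-6*x - 2*z) dz ∧ dx + (3*y) dx ∧ dy; curl F = (4*y, -6*x - 2*z, 3*y)

d omega = sum_{i<j} (∂f_j/∂x_i - ∂f_i/∂x_j) dx_i ∧ dx_j. Under the identification (dy ∧ dz, dz ∧ dx, dx ∧ dy) ↔ (e_x, e_y, e_z), the coefficients are exactly the components of curl F. Compute:
  ∂R/∂y - ∂Q/∂z = (4*y) - (0) = 4*y
  ∂P/∂z - ∂R/∂x = (0) - (6*x + 2*z) = -6*x - 2*z
  ∂Q/∂x - ∂P/∂y = (-y) - (-4*y) = 3*y.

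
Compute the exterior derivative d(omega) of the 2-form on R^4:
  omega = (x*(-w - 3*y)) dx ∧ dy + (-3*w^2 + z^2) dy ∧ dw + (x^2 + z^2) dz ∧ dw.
d(omega) = (-x) dx ∧ dy ∧ dw + (-2*z) dy ∧ dz ∧ dw + (2*x) dx ∧ dz ∧ dw

For a 2-form omega = sum_{i<j} g_{ij} dx_i ∧ dx_j, the exterior derivative is
  d(omega) = sum_{i<j} d(g_{ij}) ∧ dx_i ∧ dx_j = sum_{i<j, k} (∂g_{ij}/∂x_k) dx_k ∧ dx_i ∧ dx_j.
Expand each term, using dx_k ∧ dx_i ∧ dx_j = sgn(permutation) dx_{(a)} ∧ dx_{(b)} ∧ dx_{(c)} with (a < b < c) sorted:
  d(x*(-w - 3*y)) includes (∂/∂w)(x*(-w - 3*y)) dw = (-x) dw, which multiplied by dx ∧ dy gives (-x) dx ∧ dy ∧ dw
  d(-3*w^2 + z^2) includes (∂/∂z)(-3*w^2 + z^2) dz = (2*z) dz, which multiplied by dy ∧ dw gives (-2*z) dy ∧ dz ∧ dw
  d(x^2 + z^2) includes (∂/∂x)(x^2 + z^2) dx = (2*x) dx, which multiplied by dz ∧ dw gives (2*x) dx ∧ dz ∧ dw
Collecting like 3-forms: d(omega) = (-x) dx ∧ dy ∧ dw + (-2*z) dy ∧ dz ∧ dw + (2*x) dx ∧ dz ∧ dw.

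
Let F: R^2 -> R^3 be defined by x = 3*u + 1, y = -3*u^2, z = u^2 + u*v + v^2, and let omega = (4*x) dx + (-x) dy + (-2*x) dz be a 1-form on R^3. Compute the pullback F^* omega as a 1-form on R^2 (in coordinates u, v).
F^* omega = (6*u^2 - 6*u*v + 38*u - 2*v + 12) du + (-6*u^2 - 12*u*v - 2*u - 4*v) dv

Using F^*(f dg) = (f ∘ F) d(g ∘ F), substitute each coordinate x_i by F_i(u, v) in f_i, and replace dx_i by d F_i = (∂F_i/∂u) du + (∂F_i/∂v) dv.
  For the x component: f_1(F) = 12*u + 4; d F_1 = (3) du + (0) dv
  For the y component: f_2(F) = -3*u - 1; d F_2 = (-6*u) du + (0) dv
  For the z component: f_3(F) = -6*u - 2; d F_3 = (2*u + v) du + (u + 2*v) dv
Combining and collecting du, dv coefficients:
  coeff of du: 6*u^2 - 6*u*v + 38*u - 2*v + 12
  coeff of dv: -6*u^2 - 12*u*v - 2*u - 4*v
F^* omega = (6*u^2 - 6*u*v + 38*u - 2*v + 12) du + (-6*u^2 - 12*u*v - 2*u - 4*v) dv.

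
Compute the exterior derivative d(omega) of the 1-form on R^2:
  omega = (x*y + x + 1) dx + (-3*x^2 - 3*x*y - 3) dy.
d(omega) = (-7*x - 3*y) dx ∧ dy

For a 1-form omega = sum_i f_i dx_i, the exterior derivative is
  d(omega) = sum_{i < j} (∂f_j/∂x_i - ∂f_i/∂x_j) dx_i ∧ dx_j.
  coefficient of dx ∧ dy: ∂f_2/∂x - ∂f_1/∂y = ∂(-3*x^2 - 3*x*y - 3)/∂x - ∂(x*y + x + 1)/∂y = -7*x - 3*y
Assembling: d(omega) = (-7*x - 3*y) dx ∧ dy.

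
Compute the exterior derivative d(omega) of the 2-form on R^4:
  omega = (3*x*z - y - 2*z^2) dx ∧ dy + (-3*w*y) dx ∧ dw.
d(omega) = (3*x - 4*z) dx ∧ dy ∧ dz + (3*w) dx ∧ dy ∧ dw

For a 2-form omega = sum_{i<j} g_{ij} dx_i ∧ dx_j, the exterior derivative is
  d(omega) = sum_{i<j} d(g_{ij}) ∧ dx_i ∧ dx_j = sum_{i<j, k} (∂g_{ij}/∂x_k) dx_k ∧ dx_i ∧ dx_j.
Expand each term, using dx_k ∧ dx_i ∧ dx_j = sgn(permutation) dx_{(a)} ∧ dx_{(b)} ∧ dx_{(c)} with (a < b < c) sorted:
  d(3*x*z - y - 2*z^2) includes (∂/∂z)(3*x*z - y - 2*z^2) dz = (3*x - 4*z) dz, which multiplied by dx ∧ dy gives (3*x - 4*z) dx ∧ dy ∧ dz
  d(-3*w*y) includes (∂/∂y)(-3*w*y) dy = (-3*w) dy, which multiplied by dx ∧ dw gives (3*w) dx ∧ dy ∧ dw
Collecting like 3-forms: d(omega) = (3*x - 4*z) dx ∧ dy ∧ dz + (3*w) dx ∧ dy ∧ dw.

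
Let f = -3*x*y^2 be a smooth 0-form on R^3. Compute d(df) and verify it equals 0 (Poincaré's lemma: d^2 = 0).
d(df) = 0

Step 1: df = sum_i (∂f/∂x_i) dx_i = (-3*y^2) dx + (-6*x*y) dy + (0) dz.
Step 2: Apply d again. Using the 1-form formula, the coefficient of dx ∧ dy in d(df) is ∂^2 f/∂x ∂y - ∂^2 f/∂y ∂x = (-6*y) - (-6*y) = 0 (equality of mixed partials for smooth f).
Similarly for dx ∧ dz and dy ∧ dz — all coefficients vanish. So d(df) = 0.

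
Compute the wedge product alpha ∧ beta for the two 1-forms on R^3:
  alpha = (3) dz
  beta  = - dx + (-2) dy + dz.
alpha ∧ beta = (3) dx ∧ dz + (6) dy ∧ dz

Distribute the wedge, using dx_i ∧ dx_j = -dx_j ∧ dx_i and dx_i ∧ dx_i = 0. For each pair (i, j) with i < j, the coefficient of dx_i ∧ dx_j in alpha ∧ beta is (alpha_i * beta_j - alpha_j * beta_i). Collecting: alpha ∧ beta = (3) dx ∧ dz + (6) dy ∧ dz.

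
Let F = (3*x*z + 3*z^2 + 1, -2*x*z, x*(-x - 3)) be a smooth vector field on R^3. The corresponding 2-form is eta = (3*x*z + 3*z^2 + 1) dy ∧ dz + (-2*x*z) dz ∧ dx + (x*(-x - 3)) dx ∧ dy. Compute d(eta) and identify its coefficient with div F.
d(eta) = (3*z) dx ∧ dy ∧ dz; div F = 3*z

For a 2-form in R^3 of the form above, applying d gives a 3-form with coefficient ∂P/∂x + ∂Q/∂y + ∂R/∂z:
  ∂P/∂x = 3*z
  ∂Q/∂y = 0
  ∂R/∂z = 0
Sum = 3*z, which is exactly div F.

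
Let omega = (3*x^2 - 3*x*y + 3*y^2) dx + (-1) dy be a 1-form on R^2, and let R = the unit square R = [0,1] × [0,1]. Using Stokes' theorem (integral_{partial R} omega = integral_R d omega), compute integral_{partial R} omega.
integral_(partial R) omega = -3/2

Stokes: integral_partial_R omega = integral_R d omega with d omega = (∂Q/∂x - ∂P/∂y) dx ∧ dy.
  ∂Q/∂x = 0
  ∂P/∂y = -3*x + 6*y
  integrand = ∂Q/∂x - ∂P/∂y = 3*x - 6*y.
Integrating over R: integral_0^1 integral_0^1 (3*x - 6*y) dx dy = -3/2.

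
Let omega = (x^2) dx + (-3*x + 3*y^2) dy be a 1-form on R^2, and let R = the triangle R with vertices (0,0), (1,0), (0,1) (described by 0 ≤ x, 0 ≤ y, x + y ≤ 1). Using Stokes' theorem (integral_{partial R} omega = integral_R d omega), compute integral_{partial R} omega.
integral_(partial R) omega = -3/2

Stokes: integral_partial_R omega = integral_R d omega with d omega = (∂Q/∂x - ∂P/∂y) dx ∧ dy.
  ∂Q/∂x = -3
  ∂P/∂y = 0
  integrand = ∂Q/∂x - ∂P/∂y = -3.
Integrating over R: integral_0^1 integral_0^{1-x} (-3) dy dx = -3/2.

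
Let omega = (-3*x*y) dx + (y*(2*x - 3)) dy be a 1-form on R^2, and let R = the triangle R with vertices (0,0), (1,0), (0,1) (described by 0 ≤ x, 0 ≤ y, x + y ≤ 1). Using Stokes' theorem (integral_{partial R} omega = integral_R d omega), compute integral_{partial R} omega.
integral_(partial R) omega = 5/6

Stokes: integral_partial_R omega = integral_R d omega with d omega = (∂Q/∂x - ∂P/∂y) dx ∧ dy.
  ∂Q/∂x = 2*y
  ∂P/∂y = -3*x
  integrand = ∂Q/∂x - ∂P/∂y = 3*x + 2*y.
Integrating over R: integral_0^1 integral_0^{1-x} (3*x + 2*y) dy dx = 5/6.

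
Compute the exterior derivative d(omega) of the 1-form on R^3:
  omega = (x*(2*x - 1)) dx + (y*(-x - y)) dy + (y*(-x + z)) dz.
d(omega) = (-y) dx ∧ dy + (-y) dx ∧ dz + (-x + z) dy ∧ dz

For a 1-form omega = sum_i f_i dx_i, the exterior derivative is
  d(omega) = sum_{i < j} (∂f_j/∂x_i - ∂f_i/∂x_j) dx_i ∧ dx_j.
  coefficient of dx ∧ dy: ∂f_2/∂x - ∂f_1/∂y = ∂(y*(-x - y))/∂x - ∂(x*(2*x - 1))/∂y = -y
  coefficient of dx ∧ dz: ∂f_3/∂x - ∂f_1/∂z = ∂(y*(-x + z))/∂x - ∂(x*(2*x - 1))/∂z = -y
  coefficient of dy ∧ dz: ∂f_3/∂y - ∂f_2/∂z = ∂(y*(-x + z))/∂y - ∂(y*(-x - y))/∂z = -x + z
Assembling: d(omega) = (-y) dx ∧ dy + (-y) dx ∧ dz + (-x + z) dy ∧ dz.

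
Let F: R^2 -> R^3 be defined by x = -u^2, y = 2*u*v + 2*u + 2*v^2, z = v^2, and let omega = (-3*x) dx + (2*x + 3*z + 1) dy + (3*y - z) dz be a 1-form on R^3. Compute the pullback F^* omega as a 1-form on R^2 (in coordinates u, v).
F^* omega = (-6*u^3 - 4*u^2*v - 4*u^2 + 6*v^3 + 6*v^2 + 2*v + 2) du + (-4*u^3 - 8*u^2*v + 18*u*v^2 + 12*u*v + 2*u + 22*v^3 + 4*v) dv

Using F^*(f dg) = (f ∘ F) d(g ∘ F), substitute each coordinate x_i by F_i(u, v) in f_i, and replace dx_i by d F_i = (∂F_i/∂u) du + (∂F_i/∂v) dv.
  For the x component: f_1(F) = 3*u^2; d F_1 = (-2*u) du + (0) dv
  For the y component: f_2(F) = -2*u^2 + 3*v^2 + 1; d F_2 = (2*v + 2) du + (2*u + 4*v) dv
  For the z component: f_3(F) = 6*u*v + 6*u + 5*v^2; d F_3 = (0) du + (2*v) dv
Combining and collecting du, dv coefficients:
  coeff of du: -6*u^3 - 4*u^2*v - 4*u^2 + 6*v^3 + 6*v^2 + 2*v + 2
  coeff of dv: -4*u^3 - 8*u^2*v + 18*u*v^2 + 12*u*v + 2*u + 22*v^3 + 4*v
F^* omega = (-6*u^3 - 4*u^2*v - 4*u^2 + 6*v^3 + 6*v^2 + 2*v + 2) du + (-4*u^3 - 8*u^2*v + 18*u*v^2 + 12*u*v + 2*u + 22*v^3 + 4*v) dv.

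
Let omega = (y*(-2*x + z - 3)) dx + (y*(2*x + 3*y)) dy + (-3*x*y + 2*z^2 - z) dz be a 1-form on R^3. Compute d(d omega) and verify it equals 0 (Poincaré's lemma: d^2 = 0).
d(d omega) = 0

Step 1: d omega = sum_{i<j} (∂f_j/∂x_i - ∂f_i/∂x_j) dx_i ∧ dx_j:
  coeff of dx ∧ dy: 2*x + 2*y - z + 3
  coeff of dx ∧ dz: -4*y
  coeff of dy ∧ dz: -3*x
Step 2: Apply d again to each 2-form coefficient. The only possible 3-form in R^3 is dx ∧ dy ∧ dz, with coefficient
  ∂(coeff of dy∧dz)/∂x - ∂(coeff of dx∧dz)/∂y + ∂(coeff of dx∧dy)/∂z
  = ∂/∂x (-3*x) - ∂/∂y (-4*y) + ∂/∂z (2*x + 2*y - z + 3).
Each of these terms simplifies to sums of mixed partials that cancel in pairs. The result is 0 (by equality of mixed partials for smooth functions — Schwarz / Clairaut).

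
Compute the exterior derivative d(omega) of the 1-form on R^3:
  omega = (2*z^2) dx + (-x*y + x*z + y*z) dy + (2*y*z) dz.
d(omega) = (-y + z) dx ∧ dy + (-4*z) dx ∧ dz + (-x - y + 2*z) dy ∧ dz

For a 1-form omega = sum_i f_i dx_i, the exterior derivative is
  d(omega) = sum_{i < j} (∂f_j/∂x_i - ∂f_i/∂x_j) dx_i ∧ dx_j.
  coefficient of dx ∧ dy: ∂f_2/∂x - ∂f_1/∂y = ∂(-x*y + x*z + y*z)/∂x - ∂(2*z^2)/∂y = -y + z
  coefficient of dx ∧ dz: ∂f_3/∂x - ∂f_1/∂z = ∂(2*y*z)/∂x - ∂(2*z^2)/∂z = -4*z
  coefficient of dy ∧ dz: ∂f_3/∂y - ∂f_2/∂z = ∂(2*y*z)/∂y - ∂(-x*y + x*z + y*z)/∂z = -x - y + 2*z
Assembling: d(omega) = (-y + z) dx ∧ dy + (-4*z) dx ∧ dz + (-x - y + 2*z) dy ∧ dz.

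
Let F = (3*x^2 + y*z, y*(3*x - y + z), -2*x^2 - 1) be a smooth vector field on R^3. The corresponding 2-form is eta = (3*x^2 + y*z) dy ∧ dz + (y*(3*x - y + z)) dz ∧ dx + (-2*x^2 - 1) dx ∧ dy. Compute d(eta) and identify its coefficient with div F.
d(eta) = (9*x - 2*y + z) dx ∧ dy ∧ dz; div F = 9*x - 2*y + z

For a 2-form in R^3 of the form above, applying d gives a 3-form with coefficient ∂P/∂x + ∂Q/∂y + ∂R/∂z:
  ∂P/∂x = 6*x
  ∂Q/∂y = 3*x - 2*y + z
  ∂R/∂z = 0
Sum = 9*x - 2*y + z, which is exactly div F.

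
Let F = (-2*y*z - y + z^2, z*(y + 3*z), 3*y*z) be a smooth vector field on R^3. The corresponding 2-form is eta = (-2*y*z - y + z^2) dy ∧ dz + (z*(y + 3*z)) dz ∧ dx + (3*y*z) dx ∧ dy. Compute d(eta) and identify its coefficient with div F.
d(eta) = (3*y + z) dx ∧ dy ∧ dz; div F = 3*y + z

For a 2-form in R^3 of the form above, applying d gives a 3-form with coefficient ∂P/∂x + ∂Q/∂y + ∂R/∂z:
  ∂P/∂x = 0
  ∂Q/∂y = z
  ∂R/∂z = 3*y
Sum = 3*y + z, which is exactly div F.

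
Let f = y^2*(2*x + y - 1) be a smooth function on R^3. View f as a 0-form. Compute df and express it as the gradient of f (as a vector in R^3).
df = (2*y^2) dx + (y*(4*x + 3*y - 2)) dy + (0) dz; grad f = (2*y^2, y*(4*x + 3*y - 2), 0)

For a 0-form f, d f = (∂f/∂x) dx + (∂f/∂y) dy + (∂f/∂z) dz. The components of the vector representation are exactly the entries of grad f in Cartesian coordinates:
  ∂f/∂x = 2*y^2
  ∂f/∂y = y*(4*x + 3*y - 2)
  ∂f/∂z = 0.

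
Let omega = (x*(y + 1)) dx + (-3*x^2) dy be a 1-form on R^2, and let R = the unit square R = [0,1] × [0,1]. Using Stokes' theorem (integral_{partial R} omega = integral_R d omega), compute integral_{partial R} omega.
integral_(partial R) omega = -7/2

Stokes: integral_partial_R omega = integral_R d omega with d omega = (∂Q/∂x - ∂P/∂y) dx ∧ dy.
  ∂Q/∂x = -6*x
  ∂P/∂y = x
  integrand = ∂Q/∂x - ∂P/∂y = -7*x.
Integrating over R: integral_0^1 integral_0^1 (-7*x) dx dy = -7/2.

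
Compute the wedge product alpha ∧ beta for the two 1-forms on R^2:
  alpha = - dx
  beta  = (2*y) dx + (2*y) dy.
alpha ∧ beta = (-2*y) dx ∧ dy

Distribute the wedge, using dx_i ∧ dx_j = -dx_j ∧ dx_i and dx_i ∧ dx_i = 0. For each pair (i, j) with i < j, the coefficient of dx_i ∧ dx_j in alpha ∧ beta is (alpha_i * beta_j - alpha_j * beta_i). Collecting: alpha ∧ beta = (-2*y) dx ∧ dy.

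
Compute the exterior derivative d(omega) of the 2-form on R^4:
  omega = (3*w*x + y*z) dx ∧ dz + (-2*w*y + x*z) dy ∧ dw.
d(omega) = (-z) dx ∧ dy ∧ dz + (3*x) dx ∧ dz ∧ dw + (z) dx ∧ dy ∧ dw + (-x) dy ∧ dz ∧ dw

For a 2-form omega = sum_{i<j} g_{ij} dx_i ∧ dx_j, the exterior derivative is
  d(omega) = sum_{i<j} d(g_{ij}) ∧ dx_i ∧ dx_j = sum_{i<j, k} (∂g_{ij}/∂x_k) dx_k ∧ dx_i ∧ dx_j.
Expand each term, using dx_k ∧ dx_i ∧ dx_j = sgn(permutation) dx_{(a)} ∧ dx_{(b)} ∧ dx_{(c)} with (a < b < c) sorted:
  d(3*w*x + y*z) includes (∂/∂y)(3*w*x + y*z) dy = (z) dy, which multiplied by dx ∧ dz gives (-z) dx ∧ dy ∧ dz
  d(3*w*x + y*z) includes (∂/∂w)(3*w*x + y*z) dw = (3*x) dw, which multiplied by dx ∧ dz gives (3*x) dx ∧ dz ∧ dw
  d(-2*w*y + x*z) includes (∂/∂x)(-2*w*y + x*z) dx = (z) dx, which multiplied by dy ∧ dw gives (z) dx ∧ dy ∧ dw
  d(-2*w*y + x*z) includes (∂/∂z)(-2*w*y + x*z) dz = (x) dz, which multiplied by dy ∧ dw gives (-x) dy ∧ dz ∧ dw
Collecting like 3-forms: d(omega) = (-z) dx ∧ dy ∧ dz + (3*x) dx ∧ dz ∧ dw + (z) dx ∧ dy ∧ dw + (-x) dy ∧ dz ∧ dw.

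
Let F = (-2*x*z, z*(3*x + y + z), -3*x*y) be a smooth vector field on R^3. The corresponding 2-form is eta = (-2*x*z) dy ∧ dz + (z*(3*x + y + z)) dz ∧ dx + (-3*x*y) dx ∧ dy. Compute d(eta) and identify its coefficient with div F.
d(eta) = (-z) dx ∧ dy ∧ dz; div F = -z

For a 2-form in R^3 of the form above, applying d gives a 3-form with coefficient ∂P/∂x + ∂Q/∂y + ∂R/∂z:
  ∂P/∂x = -2*z
  ∂Q/∂y = z
  ∂R/∂z = 0
Sum = -z, which is exactly div F.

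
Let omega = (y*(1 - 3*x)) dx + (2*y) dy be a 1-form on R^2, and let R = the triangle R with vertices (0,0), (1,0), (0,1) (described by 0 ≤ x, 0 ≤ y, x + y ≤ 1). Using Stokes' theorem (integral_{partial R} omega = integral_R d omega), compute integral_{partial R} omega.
integral_(partial R) omega = 0

Stokes: integral_partial_R omega = integral_R d omega with d omega = (∂Q/∂x - ∂P/∂y) dx ∧ dy.
  ∂Q/∂x = 0
  ∂P/∂y = 1 - 3*x
  integrand = ∂Q/∂x - ∂P/∂y = 3*x - 1.
Integrating over R: integral_0^1 integral_0^{1-x} (3*x - 1) dy dx = 0.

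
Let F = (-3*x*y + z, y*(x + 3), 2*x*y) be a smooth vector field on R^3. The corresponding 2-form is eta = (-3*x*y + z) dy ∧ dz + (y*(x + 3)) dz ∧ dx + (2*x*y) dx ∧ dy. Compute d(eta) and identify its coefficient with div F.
d(eta) = (x - 3*y + 3) dx ∧ dy ∧ dz; div F = x - 3*y + 3

For a 2-form in R^3 of the form above, applying d gives a 3-form with coefficient ∂P/∂x + ∂Q/∂y + ∂R/∂z:
  ∂P/∂x = -3*y
  ∂Q/∂y = x + 3
  ∂R/∂z = 0
Sum = x - 3*y + 3, which is exactly div F.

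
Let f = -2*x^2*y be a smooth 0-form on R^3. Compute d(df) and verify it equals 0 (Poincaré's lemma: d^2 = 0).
d(df) = 0

Step 1: df = sum_i (∂f/∂x_i) dx_i = (-4*x*y) dx + (-2*x^2) dy + (0) dz.
Step 2: Apply d again. Using the 1-form formula, the coefficient of dx ∧ dy in d(df) is ∂^2 f/∂x ∂y - ∂^2 f/∂y ∂x = (-4*x) - (-4*x) = 0 (equality of mixed partials for smooth f).
Similarly for dx ∧ dz and dy ∧ dz — all coefficients vanish. So d(df) = 0.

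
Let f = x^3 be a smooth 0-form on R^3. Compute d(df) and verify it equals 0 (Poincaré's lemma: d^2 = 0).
d(df) = 0

Step 1: df = sum_i (∂f/∂x_i) dx_i = (3*x^2) dx + (0) dy + (0) dz.
Step 2: Apply d again. Using the 1-form formula, the coefficient of dx ∧ dy in d(df) is ∂^2 f/∂x ∂y - ∂^2 f/∂y ∂x = (0) - (0) = 0 (equality of mixed partials for smooth f).
Similarly for dx ∧ dz and dy ∧ dz — all coefficients vanish. So d(df) = 0.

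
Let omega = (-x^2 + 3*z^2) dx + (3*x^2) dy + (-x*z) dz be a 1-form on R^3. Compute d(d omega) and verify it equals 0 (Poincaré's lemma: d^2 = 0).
d(d omega) = 0

Step 1: d omega = sum_{i<j} (∂f_j/∂x_i - ∂f_i/∂x_j) dx_i ∧ dx_j:
  coeff of dx ∧ dy: 6*x
  coeff of dx ∧ dz: -7*z
  coeff of dy ∧ dz: 0
Step 2: Apply d again to each 2-form coefficient. The only possible 3-form in R^3 is dx ∧ dy ∧ dz, with coefficient
  ∂(coeff of dy∧dz)/∂x - ∂(coeff of dx∧dz)/∂y + ∂(coeff of dx∧dy)/∂z
  = ∂/∂x (0) - ∂/∂y (-7*z) + ∂/∂z (6*x).
Each of these terms simplifies to sums of mixed partials that cancel in pairs. The result is 0 (by equality of mixed partials for smooth functions — Schwarz / Clairaut).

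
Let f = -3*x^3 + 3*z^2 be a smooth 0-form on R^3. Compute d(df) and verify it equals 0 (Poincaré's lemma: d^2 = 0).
d(df) = 0

Step 1: df = sum_i (∂f/∂x_i) dx_i = (-9*x^2) dx + (0) dy + (6*z) dz.
Step 2: Apply d again. Using the 1-form formula, the coefficient of dx ∧ dy in d(df) is ∂^2 f/∂x ∂y - ∂^2 f/∂y ∂x = (0) - (0) = 0 (equality of mixed partials for smooth f).
Similarly for dx ∧ dz and dy ∧ dz — all coefficients vanish. So d(df) = 0.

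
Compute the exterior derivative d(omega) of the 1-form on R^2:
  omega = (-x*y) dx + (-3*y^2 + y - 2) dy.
d(omega) = (x) dx ∧ dy

For a 1-form omega = sum_i f_i dx_i, the exterior derivative is
  d(omega) = sum_{i < j} (∂f_j/∂x_i - ∂f_i/∂x_j) dx_i ∧ dx_j.
  coefficient of dx ∧ dy: ∂f_2/∂x - ∂f_1/∂y = ∂(-3*y^2 + y - 2)/∂x - ∂(-x*y)/∂y = x
Assembling: d(omega) = (x) dx ∧ dy.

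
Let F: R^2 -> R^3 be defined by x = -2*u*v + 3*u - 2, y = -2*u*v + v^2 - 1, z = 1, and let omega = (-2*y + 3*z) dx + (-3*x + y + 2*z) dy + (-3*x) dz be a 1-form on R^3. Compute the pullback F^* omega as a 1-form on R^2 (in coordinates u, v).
F^* omega = (-16*u*v^2 + 30*u*v + 2*v^3 - 6*v^2 - 24*v + 15) du + (-16*u^2*v + 18*u^2 + 10*u*v^2 - 18*u*v - 24*u + 2*v^3 + 14*v) dv

Using F^*(f dg) = (f ∘ F) d(g ∘ F), substitute each coordinate x_i by F_i(u, v) in f_i, and replace dx_i by d F_i = (∂F_i/∂u) du + (∂F_i/∂v) dv.
  For the x component: f_1(F) = 4*u*v - 2*v^2 + 5; d F_1 = (3 - 2*v) du + (-2*u) dv
  For the y component: f_2(F) = 4*u*v - 9*u + v^2 + 7; d F_2 = (-2*v) du + (-2*u + 2*v) dv
  For the z component: f_3(F) = 6*u*v - 9*u + 6; d F_3 = (0) du + (0) dv
Combining and collecting du, dv coefficients:
  coeff of du: -16*u*v^2 + 30*u*v + 2*v^3 - 6*v^2 - 24*v + 15
  coeff of dv: -16*u^2*v + 18*u^2 + 10*u*v^2 - 18*u*v - 24*u + 2*v^3 + 14*v
F^* omega = (-16*u*v^2 + 30*u*v + 2*v^3 - 6*v^2 - 24*v + 15) du + (-16*u^2*v + 18*u^2 + 10*u*v^2 - 18*u*v - 24*u + 2*v^3 + 14*v) dv.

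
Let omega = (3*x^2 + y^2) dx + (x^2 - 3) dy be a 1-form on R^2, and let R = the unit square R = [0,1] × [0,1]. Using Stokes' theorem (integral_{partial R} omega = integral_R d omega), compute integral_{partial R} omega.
integral_(partial R) omega = 0

Stokes: integral_partial_R omega = integral_R d omega with d omega = (∂Q/∂x - ∂P/∂y) dx ∧ dy.
  ∂Q/∂x = 2*x
  ∂P/∂y = 2*y
  integrand = ∂Q/∂x - ∂P/∂y = 2*x - 2*y.
Integrating over R: integral_0^1 integral_0^1 (2*x - 2*y) dx dy = 0.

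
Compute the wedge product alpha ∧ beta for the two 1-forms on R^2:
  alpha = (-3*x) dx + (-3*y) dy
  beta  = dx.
alpha ∧ beta = (3*y) dx ∧ dy

Distribute the wedge, using dx_i ∧ dx_j = -dx_j ∧ dx_i and dx_i ∧ dx_i = 0. For each pair (i, j) with i < j, the coefficient of dx_i ∧ dx_j in alpha ∧ beta is (alpha_i * beta_j - alpha_j * beta_i). Collecting: alpha ∧ beta = (3*y) dx ∧ dy.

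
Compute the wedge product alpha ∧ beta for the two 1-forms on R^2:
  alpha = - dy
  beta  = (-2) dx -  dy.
alpha ∧ beta = (-2) dx ∧ dy

Distribute the wedge, using dx_i ∧ dx_j = -dx_j ∧ dx_i and dx_i ∧ dx_i = 0. For each pair (i, j) with i < j, the coefficient of dx_i ∧ dx_j in alpha ∧ beta is (alpha_i * beta_j - alpha_j * beta_i). Collecting: alpha ∧ beta = (-2) dx ∧ dy.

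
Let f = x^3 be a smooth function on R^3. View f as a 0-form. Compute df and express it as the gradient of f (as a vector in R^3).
df = (3*x^2) dx + (0) dy + (0) dz; grad f = (3*x^2, 0, 0)

For a 0-form f, d f = (∂f/∂x) dx + (∂f/∂y) dy + (∂f/∂z) dz. The components of the vector representation are exactly the entries of grad f in Cartesian coordinates:
  ∂f/∂x = 3*x^2
  ∂f/∂y = 0
  ∂f/∂z = 0.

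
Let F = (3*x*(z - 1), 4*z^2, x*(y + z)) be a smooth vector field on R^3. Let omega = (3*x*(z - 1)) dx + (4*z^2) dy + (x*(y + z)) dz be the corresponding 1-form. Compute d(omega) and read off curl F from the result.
d(omega) = (x - 8*z) dy ∧ dz + (3*x - y - z) dz ∧ dx + (0) dx ∧ dy; curl F = (x - 8*z, 3*x - y - z, 0)

d omega = sum_{i<j} (∂f_j/∂x_i - ∂f_i/∂x_j) dx_i ∧ dx_j. Under the identification (dy ∧ dz, dz ∧ dx, dx ∧ dy) ↔ (e_x, e_y, e_z), the coefficients are exactly the components of curl F. Compute:
  ∂R/∂y - ∂Q/∂z = (x) - (8*z) = x - 8*z
  ∂P/∂z - ∂R/∂x = (3*x) - (y + z) = 3*x - y - z
  ∂Q/∂x - ∂P/∂y = (0) - (0) = 0.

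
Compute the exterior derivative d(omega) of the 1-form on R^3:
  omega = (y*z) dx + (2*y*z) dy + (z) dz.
d(omega) = (-z) dx ∧ dy + (-y) dx ∧ dz + (-2*y) dy ∧ dz

For a 1-form omega = sum_i f_i dx_i, the exterior derivative is
  d(omega) = sum_{i < j} (∂f_j/∂x_i - ∂f_i/∂x_j) dx_i ∧ dx_j.
  coefficient of dx ∧ dy: ∂f_2/∂x - ∂f_1/∂y = ∂(2*y*z)/∂x - ∂(y*z)/∂y = -z
  coefficient of dx ∧ dz: ∂f_3/∂x - ∂f_1/∂z = ∂(z)/∂x - ∂(y*z)/∂z = -y
  coefficient of dy ∧ dz: ∂f_3/∂y - ∂f_2/∂z = ∂(z)/∂y - ∂(2*y*z)/∂z = -2*y
Assembling: d(omega) = (-z) dx ∧ dy + (-y) dx ∧ dz + (-2*y) dy ∧ dz.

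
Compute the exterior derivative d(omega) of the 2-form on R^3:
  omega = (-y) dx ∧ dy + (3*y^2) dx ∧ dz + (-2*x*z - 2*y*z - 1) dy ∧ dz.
d(omega) = (-6*y - 2*z) dx ∧ dy ∧ dz

For a 2-form omega = sum_{i<j} g_{ij} dx_i ∧ dx_j, the exterior derivative is
  d(omega) = sum_{i<j} d(g_{ij}) ∧ dx_i ∧ dx_j = sum_{i<j, k} (∂g_{ij}/∂x_k) dx_k ∧ dx_i ∧ dx_j.
Expand each term, using dx_k ∧ dx_i ∧ dx_j = sgn(permutation) dx_{(a)} ∧ dx_{(b)} ∧ dx_{(c)} with (a < b < c) sorted:
  d(3*y^2) includes (∂/∂y)(3*y^2) dy = (6*y) dy, which multiplied by dx ∧ dz gives (-6*y) dx ∧ dy ∧ dz
  d(-2*x*z - 2*y*z - 1) includes (∂/∂x)(-2*x*z - 2*y*z - 1) dx = (-2*z) dx, which multiplied by dy ∧ dz gives (-2*z) dx ∧ dy ∧ dz
Collecting like 3-forms: d(omega) = (-6*y - 2*z) dx ∧ dy ∧ dz.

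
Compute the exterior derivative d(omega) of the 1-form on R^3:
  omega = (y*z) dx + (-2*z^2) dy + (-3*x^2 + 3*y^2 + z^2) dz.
d(omega) = (-z) dx ∧ dy + (-6*x - y) dx ∧ dz + (6*y + 4*z) dy ∧ dz

For a 1-form omega = sum_i f_i dx_i, the exterior derivative is
  d(omega) = sum_{i < j} (∂f_j/∂x_i - ∂f_i/∂x_j) dx_i ∧ dx_j.
  coefficient of dx ∧ dy: ∂f_2/∂x - ∂f_1/∂y = ∂(-2*z^2)/∂x - ∂(y*z)/∂y = -z
  coefficient of dx ∧ dz: ∂f_3/∂x - ∂f_1/∂z = ∂(-3*x^2 + 3*y^2 + z^2)/∂x - ∂(y*z)/∂z = -6*x - y
  coefficient of dy ∧ dz: ∂f_3/∂y - ∂f_2/∂z = ∂(-3*x^2 + 3*y^2 + z^2)/∂y - ∂(-2*z^2)/∂z = 6*y + 4*z
Assembling: d(omega) = (-z) dx ∧ dy + (-6*x - y) dx ∧ dz + (6*y + 4*z) dy ∧ dz.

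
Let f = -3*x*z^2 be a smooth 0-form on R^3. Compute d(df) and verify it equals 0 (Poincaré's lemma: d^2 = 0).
d(df) = 0

Step 1: df = sum_i (∂f/∂x_i) dx_i = (-3*z^2) dx + (0) dy + (-6*x*z) dz.
Step 2: Apply d again. Using the 1-form formula, the coefficient of dx ∧ dy in d(df) is ∂^2 f/∂x ∂y - ∂^2 f/∂y ∂x = (0) - (0) = 0 (equality of mixed partials for smooth f).
Similarly for dx ∧ dz and dy ∧ dz — all coefficients vanish. So d(df) = 0.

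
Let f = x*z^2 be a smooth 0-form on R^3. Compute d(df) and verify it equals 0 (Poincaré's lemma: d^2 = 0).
d(df) = 0

Step 1: df = sum_i (∂f/∂x_i) dx_i = (z^2) dx + (0) dy + (2*x*z) dz.
Step 2: Apply d again. Using the 1-form formula, the coefficient of dx ∧ dy in d(df) is ∂^2 f/∂x ∂y - ∂^2 f/∂y ∂x = (0) - (0) = 0 (equality of mixed partials for smooth f).
Similarly for dx ∧ dz and dy ∧ dz — all coefficients vanish. So d(df) = 0.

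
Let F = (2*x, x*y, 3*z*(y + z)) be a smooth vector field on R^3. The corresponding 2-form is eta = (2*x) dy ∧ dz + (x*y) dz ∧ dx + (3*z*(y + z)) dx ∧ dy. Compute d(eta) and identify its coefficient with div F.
d(eta) = (x + 3*y + 6*z + 2) dx ∧ dy ∧ dz; div F = x + 3*y + 6*z + 2

For a 2-form in R^3 of the form above, applying d gives a 3-form with coefficient ∂P/∂x + ∂Q/∂y + ∂R/∂z:
  ∂P/∂x = 2
  ∂Q/∂y = x
  ∂R/∂z = 3*y + 6*z
Sum = x + 3*y + 6*z + 2, which is exactly div F.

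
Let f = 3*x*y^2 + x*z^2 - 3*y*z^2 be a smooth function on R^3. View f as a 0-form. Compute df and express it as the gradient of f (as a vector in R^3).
df = (3*y^2 + z^2) dx + (6*x*y - 3*z^2) dy + (2*z*(x - 3*y)) dz; grad f = (3*y^2 + z^2, 6*x*y - 3*z^2, 2*z*(x - 3*y))

For a 0-form f, d f = (∂f/∂x) dx + (∂f/∂y) dy + (∂f/∂z) dz. The components of the vector representation are exactly the entries of grad f in Cartesian coordinates:
  ∂f/∂x = 3*y^2 + z^2
  ∂f/∂y = 6*x*y - 3*z^2
  ∂f/∂z = 2*z*(x - 3*y).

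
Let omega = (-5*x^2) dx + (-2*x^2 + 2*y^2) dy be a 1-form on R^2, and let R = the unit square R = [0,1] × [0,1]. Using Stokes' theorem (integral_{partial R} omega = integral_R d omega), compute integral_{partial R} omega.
integral_(partial R) omega = -2

Stokes: integral_partial_R omega = integral_R d omega with d omega = (∂Q/∂x - ∂P/∂y) dx ∧ dy.
  ∂Q/∂x = -4*x
  ∂P/∂y = 0
  integrand = ∂Q/∂x - ∂P/∂y = -4*x.
Integrating over R: integral_0^1 integral_0^1 (-4*x) dx dy = -2.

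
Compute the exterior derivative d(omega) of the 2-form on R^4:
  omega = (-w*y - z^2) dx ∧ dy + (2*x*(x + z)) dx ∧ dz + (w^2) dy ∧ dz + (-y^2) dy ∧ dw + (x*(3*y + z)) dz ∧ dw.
d(omega) = (-2*z) dx ∧ dy ∧ dz + (-y) dx ∧ dy ∧ dw + (2*w + 3*x) dy ∧ dz ∧ dw + (3*y + z) dx ∧ dz ∧ dw

For a 2-form omega = sum_{i<j} g_{ij} dx_i ∧ dx_j, the exterior derivative is
  d(omega) = sum_{i<j} d(g_{ij}) ∧ dx_i ∧ dx_j = sum_{i<j, k} (∂g_{ij}/∂x_k) dx_k ∧ dx_i ∧ dx_j.
Expand each term, using dx_k ∧ dx_i ∧ dx_j = sgn(permutation) dx_{(a)} ∧ dx_{(b)} ∧ dx_{(c)} with (a < b < c) sorted:
  d(-w*y - z^2) includes (∂/∂z)(-w*y - z^2) dz = (-2*z) dz, which multiplied by dx ∧ dy gives (-2*z) dx ∧ dy ∧ dz
  d(-w*y - z^2) includes (∂/∂w)(-w*y - z^2) dw = (-y) dw, which multiplied by dx ∧ dy gives (-y) dx ∧ dy ∧ dw
  d(w^2) includes (∂/∂w)(w^2) dw = (2*w) dw, which multiplied by dy ∧ dz gives (2*w) dy ∧ dz ∧ dw
  d(x*(3*y + z)) includes (∂/∂x)(x*(3*y + z)) dx = (3*y + z) dx, which multiplied by dz ∧ dw gives (3*y + z) dx ∧ dz ∧ dw
  d(x*(3*y + z)) includes (∂/∂y)(x*(3*y + z)) dy = (3*x) dy, which multiplied by dz ∧ dw gives (3*x) dy ∧ dz ∧ dw
Collecting like 3-forms: d(omega) = (-2*z) dx ∧ dy ∧ dz + (-y) dx ∧ dy ∧ dw + (2*w + 3*x) dy ∧ dz ∧ dw + (3*y + z) dx ∧ dz ∧ dw.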